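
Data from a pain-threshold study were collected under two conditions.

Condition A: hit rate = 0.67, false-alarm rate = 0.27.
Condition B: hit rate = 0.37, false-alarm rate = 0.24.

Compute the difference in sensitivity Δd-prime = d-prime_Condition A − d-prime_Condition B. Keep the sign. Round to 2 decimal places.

Condition A: z(0.67) = 0.440, z(0.27) = -0.613, d' = 1.053
Condition B: z(0.37) = -0.332, z(0.24) = -0.706, d' = 0.374
Δd' = d'_Condition A − d'_Condition B = 1.053 − 0.374 = 0.679
Condition A has the higher sensitivity.

Δd-prime = 0.68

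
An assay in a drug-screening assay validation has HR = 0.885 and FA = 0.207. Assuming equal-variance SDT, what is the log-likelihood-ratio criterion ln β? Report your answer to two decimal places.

z(H) = z(0.885) = 1.200
z(FA) = z(0.207) = -0.817
ln β = −½·[z(H)² − z(FA)²] = −0.5 × (1.440 − 0.667) = -0.3865

ln β = -0.39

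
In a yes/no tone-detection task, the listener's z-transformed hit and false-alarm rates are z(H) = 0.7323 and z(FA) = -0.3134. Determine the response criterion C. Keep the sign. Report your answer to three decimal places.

c = −½·[z(H) + z(FA)] = −½·(0.7323 + (-0.3134)) = -0.20945

C = -0.209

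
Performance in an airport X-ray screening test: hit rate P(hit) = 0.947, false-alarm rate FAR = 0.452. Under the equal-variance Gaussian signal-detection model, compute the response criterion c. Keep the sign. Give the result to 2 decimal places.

z(H) = 1.616
z(FA) = -0.121
c = −½·[z(H) + z(FA)] = −0.5 × (1.616 + (-0.121)) = -0.7475

c = -0.75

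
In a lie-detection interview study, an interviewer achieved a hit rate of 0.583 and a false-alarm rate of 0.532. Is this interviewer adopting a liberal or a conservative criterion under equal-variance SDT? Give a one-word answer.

z(H) = 0.210, z(FA) = 0.080
c = −½·(z(H) + z(FA)) = -0.145
c < 0 → liberal criterion (biased toward responding “yes”).

liberal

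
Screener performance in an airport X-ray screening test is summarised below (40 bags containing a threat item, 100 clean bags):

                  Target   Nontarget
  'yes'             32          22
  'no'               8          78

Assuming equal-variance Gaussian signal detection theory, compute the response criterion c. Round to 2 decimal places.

c = -0.03

H = 32/40 = 0.8000
FA = 22/100 = 0.2200
z(H) = z(0.8000) = 0.8416
z(FA) = z(0.2200) = -0.7722
c = −½·[z(H) + z(FA)] = −0.5 × (0.8416 + (-0.7722)) = -0.0347
c < 0: the screener has a liberal response bias.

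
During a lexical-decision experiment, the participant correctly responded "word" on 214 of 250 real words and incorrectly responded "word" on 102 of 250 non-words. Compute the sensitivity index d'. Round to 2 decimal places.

d' = 1.30

H = 214/250 = 0.8560
FA = 102/250 = 0.4080
z(H) = z(0.8560) = 1.063
z(FA) = z(0.4080) = -0.233
d' = z(H) − z(FA) = 1.063 − (-0.233) = 1.296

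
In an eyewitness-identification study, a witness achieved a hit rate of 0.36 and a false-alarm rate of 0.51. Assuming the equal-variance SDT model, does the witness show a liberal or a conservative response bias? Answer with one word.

z(H) = -0.358, z(FA) = 0.025
c = −½·(z(H) + z(FA)) = 0.1665
c > 0 → conservative criterion (biased toward responding “no”).

conservative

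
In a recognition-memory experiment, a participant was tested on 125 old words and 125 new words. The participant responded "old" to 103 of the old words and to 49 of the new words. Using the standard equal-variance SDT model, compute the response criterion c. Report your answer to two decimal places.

c = -0.33

H = 103/125 = 0.8240
FA = 49/125 = 0.3920
Φ⁻¹(H) = 0.931
Φ⁻¹(FA) = -0.274
c = −½·[z(H) + z(FA)] = −0.5 × (0.931 + (-0.274)) = -0.3285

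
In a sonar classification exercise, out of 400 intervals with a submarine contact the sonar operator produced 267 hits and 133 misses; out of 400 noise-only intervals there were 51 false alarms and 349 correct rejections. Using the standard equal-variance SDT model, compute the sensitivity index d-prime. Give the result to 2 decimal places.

d-prime = 1.57

H = 267/400 = 0.6675
FA = 51/400 = 0.1275
Φ⁻¹(H) = Φ⁻¹(0.6675) = 0.433
Φ⁻¹(FA) = Φ⁻¹(0.1275) = -1.138
d' = z(H) − z(FA) = 0.433 − (-1.138) = 1.571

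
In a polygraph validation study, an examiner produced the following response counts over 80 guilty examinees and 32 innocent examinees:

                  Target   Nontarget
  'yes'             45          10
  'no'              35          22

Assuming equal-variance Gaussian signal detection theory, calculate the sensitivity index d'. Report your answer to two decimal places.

H = 45/80 = 0.5625
FA = 10/32 = 0.3125
Φ⁻¹(0.5625) = 0.1573, Φ⁻¹(0.3125) = -0.4888
d' = z(H) − z(FA) = 0.1573 − (-0.4888) = 0.6461

d' = 0.65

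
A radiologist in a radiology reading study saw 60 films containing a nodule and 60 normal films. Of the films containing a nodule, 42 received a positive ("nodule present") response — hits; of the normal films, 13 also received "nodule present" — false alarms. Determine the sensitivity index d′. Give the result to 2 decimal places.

d′ = 1.31

H = 42/60 = 0.7000
FA = 13/60 = 0.2167
z(H) = 0.524
z(FA) = -0.783
d' = z(H) − z(FA) = 0.524 − (-0.783) = 1.307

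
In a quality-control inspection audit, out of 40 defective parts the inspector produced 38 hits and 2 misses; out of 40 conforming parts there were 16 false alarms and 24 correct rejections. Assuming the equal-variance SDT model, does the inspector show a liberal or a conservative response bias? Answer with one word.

liberal

z(H) = 1.645, z(FA) = -0.253
c = −½·(z(H) + z(FA)) = -0.696
c < 0 → liberal criterion (biased toward responding “yes”).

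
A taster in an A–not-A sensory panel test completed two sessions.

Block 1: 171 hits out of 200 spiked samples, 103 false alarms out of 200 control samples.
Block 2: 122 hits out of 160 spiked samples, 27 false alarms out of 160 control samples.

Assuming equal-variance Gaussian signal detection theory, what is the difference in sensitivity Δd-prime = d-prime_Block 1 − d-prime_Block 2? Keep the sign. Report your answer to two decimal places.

Block 1: z(0.8550) = 1.058, z(0.5150) = 0.038, d' = 1.020
Block 2: z(0.7625) = 0.714, z(0.1688) = -0.959, d' = 1.673
Δd' = d'_Block 1 − d'_Block 2 = 1.020 − 1.673 = -0.653
Block 2 has the higher sensitivity.

Δd-prime = -0.65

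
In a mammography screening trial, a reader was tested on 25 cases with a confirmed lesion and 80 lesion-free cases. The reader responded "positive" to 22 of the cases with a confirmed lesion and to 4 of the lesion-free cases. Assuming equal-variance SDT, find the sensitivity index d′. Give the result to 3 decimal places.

H = 22/25 = 0.8800
FA = 4/80 = 0.0500
Φ⁻¹(H) = 1.1750
Φ⁻¹(FA) = -1.6449
d' = z(H) − z(FA) = 1.1750 − (-1.6449) = 2.8199

d′ = 2.820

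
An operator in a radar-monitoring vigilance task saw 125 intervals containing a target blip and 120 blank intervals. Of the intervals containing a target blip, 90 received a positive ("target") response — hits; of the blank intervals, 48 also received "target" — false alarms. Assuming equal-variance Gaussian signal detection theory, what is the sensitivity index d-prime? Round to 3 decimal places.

d-prime = 0.836

H = 90/125 = 0.7200
FA = 48/120 = 0.4000
Φ⁻¹(0.7200) = 0.5828, Φ⁻¹(0.4000) = -0.2533
d' = z(H) − z(FA) = 0.5828 − (-0.2533) = 0.8361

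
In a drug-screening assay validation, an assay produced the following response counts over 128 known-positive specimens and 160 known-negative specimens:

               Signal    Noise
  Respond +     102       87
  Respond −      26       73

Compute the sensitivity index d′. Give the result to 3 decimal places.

H = 102/128 = 0.7969
FA = 87/160 = 0.5437
z(H) = 0.8306
z(FA) = 0.1098
d' = z(H) − z(FA) = 0.8306 − 0.1098 = 0.7208

d′ = 0.721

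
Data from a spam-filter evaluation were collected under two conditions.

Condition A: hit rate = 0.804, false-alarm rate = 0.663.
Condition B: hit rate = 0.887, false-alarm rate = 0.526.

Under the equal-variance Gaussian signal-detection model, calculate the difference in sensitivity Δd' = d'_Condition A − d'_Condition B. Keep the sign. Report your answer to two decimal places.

Δd' = -0.71

Condition A: z(0.804) = 0.856, z(0.663) = 0.421, d' = 0.435
Condition B: z(0.887) = 1.211, z(0.526) = 0.065, d' = 1.146
Δd' = d'_Condition A − d'_Condition B = 0.435 − 1.146 = -0.711
Condition B has the higher sensitivity.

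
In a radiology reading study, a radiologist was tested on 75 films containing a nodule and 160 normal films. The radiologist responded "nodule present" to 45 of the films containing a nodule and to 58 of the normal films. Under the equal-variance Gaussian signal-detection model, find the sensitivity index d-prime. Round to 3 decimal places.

d-prime = 0.605

H = 45/75 = 0.6000
FA = 58/160 = 0.3625
Φ⁻¹(0.6000) = 0.2533, Φ⁻¹(0.3625) = -0.3518
d' = z(H) − z(FA) = 0.2533 − (-0.3518) = 0.6051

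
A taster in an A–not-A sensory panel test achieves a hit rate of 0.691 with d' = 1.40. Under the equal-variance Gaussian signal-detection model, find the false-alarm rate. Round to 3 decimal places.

false-alarm rate = 0.184

z(hit rate) = z(0.691) = 0.4987
z(FA) = z(H) − d' = 0.4987 − 1.40 = -0.9013
false-alarm rate = Φ(-0.9013) = 0.1837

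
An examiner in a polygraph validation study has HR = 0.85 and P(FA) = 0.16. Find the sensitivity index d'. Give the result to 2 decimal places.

d' = 2.03

Φ⁻¹(H) = Φ⁻¹(0.85) = 1.036
Φ⁻¹(FA) = Φ⁻¹(0.16) = -0.994
d' = z(H) − z(FA) = 1.036 − (-0.994) = 2.030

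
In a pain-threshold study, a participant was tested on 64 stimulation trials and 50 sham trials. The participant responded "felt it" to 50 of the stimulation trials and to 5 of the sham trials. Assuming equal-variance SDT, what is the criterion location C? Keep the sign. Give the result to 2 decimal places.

H = 50/64 = 0.7812
FA = 5/50 = 0.1000
z(H) = z(0.7812) = 0.776
z(FA) = z(0.1000) = -1.282
c = −½·[z(H) + z(FA)] = −0.5 × (0.776 + (-1.282)) = 0.253
c > 0: the participant has a conservative response bias.

C = 0.25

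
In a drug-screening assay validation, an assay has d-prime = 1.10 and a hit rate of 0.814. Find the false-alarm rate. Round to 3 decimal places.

z(hit rate) = z(0.814) = 0.8927
z(FA) = z(H) − d' = 0.8927 − 1.10 = -0.2073
false-alarm rate = Φ(-0.2073) = 0.4179

false-alarm rate = 0.418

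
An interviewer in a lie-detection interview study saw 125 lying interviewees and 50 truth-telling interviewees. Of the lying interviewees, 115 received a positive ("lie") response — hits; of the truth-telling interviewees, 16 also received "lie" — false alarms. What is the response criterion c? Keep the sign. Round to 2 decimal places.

c = -0.47

H = 115/125 = 0.9200
FA = 16/50 = 0.3200
z(H) = z(0.9200) = 1.4051
z(FA) = z(0.3200) = -0.4677
c = −½·[z(H) + z(FA)] = −0.5 × (1.4051 + (-0.4677)) = -0.4687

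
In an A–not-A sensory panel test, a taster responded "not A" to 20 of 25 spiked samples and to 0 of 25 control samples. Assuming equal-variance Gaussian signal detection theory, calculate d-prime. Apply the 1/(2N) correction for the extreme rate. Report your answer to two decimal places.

The false-alarm rate is 0/25 = 0, so apply the 1/(2N) correction: FA → 1/(2·25) = 0.02000.
z(H) = z(0.80000) = 0.842
z(FA) = z(0.02000) = -2.054
d' = 0.842 − (-2.054) = 2.896

d-prime = 2.90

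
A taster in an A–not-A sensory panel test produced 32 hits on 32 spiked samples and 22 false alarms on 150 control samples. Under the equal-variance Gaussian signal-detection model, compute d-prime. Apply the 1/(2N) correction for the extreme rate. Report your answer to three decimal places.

The hit rate is 32/32 = 1, so apply the 1/(2N) correction: H → 1 − 1/(2·32) = 0.98438.
z(H) = z(0.98438) = 2.1540
z(FA) = z(0.14667) = -1.0508
d' = 2.1540 − (-1.0508) = 3.2048

d-prime = 3.205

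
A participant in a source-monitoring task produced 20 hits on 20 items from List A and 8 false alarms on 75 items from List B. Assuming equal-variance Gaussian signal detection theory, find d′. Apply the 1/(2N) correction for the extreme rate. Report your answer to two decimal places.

d′ = 3.20

The hit rate is 20/20 = 1, so apply the 1/(2N) correction: H → 1 − 1/(2·20) = 0.97500.
z(H) = z(0.97500) = 1.960
z(FA) = z(0.10667) = -1.244
d' = 1.960 − (-1.244) = 3.204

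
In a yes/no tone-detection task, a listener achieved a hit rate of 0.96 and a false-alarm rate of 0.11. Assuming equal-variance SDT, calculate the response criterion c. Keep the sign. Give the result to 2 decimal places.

c = -0.26

Φ⁻¹(H) = Φ⁻¹(0.96) = 1.7507
Φ⁻¹(FA) = Φ⁻¹(0.11) = -1.2265
c = −½·[z(H) + z(FA)] = −0.5 × (1.7507 + (-1.2265)) = -0.2621
c < 0: the listener has a liberal response bias.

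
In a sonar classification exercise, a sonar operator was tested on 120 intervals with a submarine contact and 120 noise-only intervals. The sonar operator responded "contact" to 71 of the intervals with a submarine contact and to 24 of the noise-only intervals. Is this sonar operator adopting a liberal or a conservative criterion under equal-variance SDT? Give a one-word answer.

z(H) = 0.232, z(FA) = -0.842
c = −½·(z(H) + z(FA)) = 0.305
c > 0 → conservative criterion (biased toward responding “no”).

conservative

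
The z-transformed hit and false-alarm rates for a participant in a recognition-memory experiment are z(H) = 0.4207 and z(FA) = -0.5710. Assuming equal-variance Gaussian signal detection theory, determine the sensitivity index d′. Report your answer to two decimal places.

d′ = 0.99

d' = z(H) − z(FA) = 0.4207 − (-0.5710) = 0.9917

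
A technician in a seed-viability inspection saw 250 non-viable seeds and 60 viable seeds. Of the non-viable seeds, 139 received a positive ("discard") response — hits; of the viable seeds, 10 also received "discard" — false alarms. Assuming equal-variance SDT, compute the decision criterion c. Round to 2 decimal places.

H = 139/250 = 0.5560
FA = 10/60 = 0.1667
Φ⁻¹(H) = 0.141
Φ⁻¹(FA) = -0.967
c = −½·[z(H) + z(FA)] = −0.5 × (0.141 + (-0.967)) = 0.413
c > 0: the technician has a conservative response bias.

c = 0.41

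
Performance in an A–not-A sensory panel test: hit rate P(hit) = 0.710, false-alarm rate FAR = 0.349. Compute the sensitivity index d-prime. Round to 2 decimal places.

Φ⁻¹(H) = Φ⁻¹(0.710) = 0.5534
Φ⁻¹(FA) = Φ⁻¹(0.349) = -0.3880
d' = z(H) − z(FA) = 0.5534 − (-0.3880) = 0.9414

d-prime = 0.94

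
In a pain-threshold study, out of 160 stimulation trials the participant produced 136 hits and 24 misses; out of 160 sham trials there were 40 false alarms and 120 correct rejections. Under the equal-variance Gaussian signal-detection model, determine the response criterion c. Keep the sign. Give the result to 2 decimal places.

H = 136/160 = 0.8500
FA = 40/160 = 0.2500
Φ⁻¹(0.8500) = 1.0364, Φ⁻¹(0.2500) = -0.6745
c = −½·[z(H) + z(FA)] = −0.5 × (1.0364 + (-0.6745)) = -0.18095

c = -0.18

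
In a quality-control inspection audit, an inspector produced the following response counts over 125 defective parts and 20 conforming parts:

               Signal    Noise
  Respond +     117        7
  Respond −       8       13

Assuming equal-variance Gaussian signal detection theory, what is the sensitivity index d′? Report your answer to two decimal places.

d′ = 1.91

H = 117/125 = 0.9360
FA = 7/20 = 0.3500
z(H) = 1.5220
z(FA) = -0.3853
d' = z(H) − z(FA) = 1.5220 − (-0.3853) = 1.9073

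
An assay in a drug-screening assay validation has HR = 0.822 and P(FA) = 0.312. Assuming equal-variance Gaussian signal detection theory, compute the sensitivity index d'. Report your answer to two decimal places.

d' = 1.41

z(H) = z(0.822) = 0.9230
z(FA) = z(0.312) = -0.4902
d' = z(H) − z(FA) = 0.9230 − (-0.4902) = 1.4132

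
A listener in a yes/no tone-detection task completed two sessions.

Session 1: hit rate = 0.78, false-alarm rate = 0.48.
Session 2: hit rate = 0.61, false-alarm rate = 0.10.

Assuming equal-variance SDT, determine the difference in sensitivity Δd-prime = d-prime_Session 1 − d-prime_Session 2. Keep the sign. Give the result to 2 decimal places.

Session 1: z(0.78) = 0.772, z(0.48) = -0.050, d' = 0.822
Session 2: z(0.61) = 0.279, z(0.10) = -1.282, d' = 1.561
Δd' = d'_Session 1 − d'_Session 2 = 0.822 − 1.561 = -0.739
Session 2 has the higher sensitivity.

Δd-prime = -0.74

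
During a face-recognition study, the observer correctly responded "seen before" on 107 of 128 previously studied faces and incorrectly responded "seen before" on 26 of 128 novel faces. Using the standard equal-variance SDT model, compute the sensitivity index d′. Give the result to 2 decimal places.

H = 107/128 = 0.8359
FA = 26/128 = 0.2031
Φ⁻¹(H) = Φ⁻¹(0.8359) = 0.9777
Φ⁻¹(FA) = Φ⁻¹(0.2031) = -0.8306
d' = z(H) − z(FA) = 0.9777 − (-0.8306) = 1.8083

d′ = 1.81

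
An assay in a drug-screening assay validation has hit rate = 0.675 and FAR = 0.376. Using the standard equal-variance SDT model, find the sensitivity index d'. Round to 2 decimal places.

d' = 0.77

Φ⁻¹(0.675) = 0.454, Φ⁻¹(0.376) = -0.316
d' = z(H) − z(FA) = 0.454 − (-0.316) = 0.770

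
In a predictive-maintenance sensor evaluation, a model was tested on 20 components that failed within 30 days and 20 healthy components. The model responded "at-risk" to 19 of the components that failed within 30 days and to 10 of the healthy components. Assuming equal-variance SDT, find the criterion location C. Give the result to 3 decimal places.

H = 19/20 = 0.9500
FA = 10/20 = 0.5000
z(H) = z(0.9500) = 1.6449
z(FA) = z(0.5000) = 0.0000
c = −½·[z(H) + z(FA)] = −0.5 × (1.6449 + 0.0000) = -0.82245

C = -0.822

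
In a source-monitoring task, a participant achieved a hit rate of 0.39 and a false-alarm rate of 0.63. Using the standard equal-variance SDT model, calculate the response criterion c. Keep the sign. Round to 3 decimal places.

z(0.39) = -0.2793, z(0.63) = 0.3319
c = −½·[z(H) + z(FA)] = −0.5 × (-0.2793 + 0.3319) = -0.0263

c = -0.026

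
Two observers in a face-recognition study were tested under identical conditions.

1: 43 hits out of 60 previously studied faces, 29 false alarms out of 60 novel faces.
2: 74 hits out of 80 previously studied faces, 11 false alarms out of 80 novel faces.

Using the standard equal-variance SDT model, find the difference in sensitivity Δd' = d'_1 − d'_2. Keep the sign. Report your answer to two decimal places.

1: z(0.7167) = 0.573, z(0.4833) = -0.042, d' = 0.615
2: z(0.9250) = 1.440, z(0.1375) = -1.092, d' = 2.532
Δd' = d'_1 − d'_2 = 0.615 − 2.532 = -1.917
2 has the higher sensitivity.

Δd' = -1.92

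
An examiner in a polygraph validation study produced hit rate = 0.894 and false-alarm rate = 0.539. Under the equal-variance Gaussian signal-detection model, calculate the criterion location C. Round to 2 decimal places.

C = -0.67

Φ⁻¹(H) = 1.248
Φ⁻¹(FA) = 0.098
c = −½·[z(H) + z(FA)] = −0.5 × (1.248 + 0.098) = -0.673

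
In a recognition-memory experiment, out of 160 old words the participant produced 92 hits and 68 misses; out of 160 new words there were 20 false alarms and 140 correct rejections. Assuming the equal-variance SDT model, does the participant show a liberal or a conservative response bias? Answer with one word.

conservative

z(H) = 0.189, z(FA) = -1.150
c = −½·(z(H) + z(FA)) = 0.4805
c > 0 → conservative criterion (biased toward responding “no”).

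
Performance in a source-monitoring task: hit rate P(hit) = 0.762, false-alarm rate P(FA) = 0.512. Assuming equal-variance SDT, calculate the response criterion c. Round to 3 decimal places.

c = -0.371

Φ⁻¹(H) = Φ⁻¹(0.762) = 0.7128
Φ⁻¹(FA) = Φ⁻¹(0.512) = 0.0301
c = −½·[z(H) + z(FA)] = −0.5 × (0.7128 + 0.0301) = -0.37145
c < 0: the participant has a liberal response bias.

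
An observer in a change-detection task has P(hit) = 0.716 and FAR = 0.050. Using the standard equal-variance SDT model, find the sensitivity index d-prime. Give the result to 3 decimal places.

Φ⁻¹(H) = Φ⁻¹(0.716) = 0.5710
Φ⁻¹(FA) = Φ⁻¹(0.050) = -1.6449
d' = z(H) − z(FA) = 0.5710 − (-1.6449) = 2.2159

d-prime = 2.216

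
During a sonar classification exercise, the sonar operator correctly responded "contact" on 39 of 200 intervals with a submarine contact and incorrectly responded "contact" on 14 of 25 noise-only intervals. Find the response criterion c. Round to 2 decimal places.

c = 0.35

H = 39/200 = 0.1950
FA = 14/25 = 0.5600
Φ⁻¹(0.1950) = -0.860, Φ⁻¹(0.5600) = 0.151
c = −½·[z(H) + z(FA)] = −0.5 × (-0.860 + 0.151) = 0.3545
c > 0: the sonar operator has a conservative response bias.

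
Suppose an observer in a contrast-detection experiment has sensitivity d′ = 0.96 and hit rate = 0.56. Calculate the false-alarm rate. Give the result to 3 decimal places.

z(hit rate) = z(0.56) = 0.1510
z(FA) = z(H) − d' = 0.1510 − 0.96 = -0.8090
false-alarm rate = Φ(-0.8090) = 0.2093

false-alarm rate = 0.209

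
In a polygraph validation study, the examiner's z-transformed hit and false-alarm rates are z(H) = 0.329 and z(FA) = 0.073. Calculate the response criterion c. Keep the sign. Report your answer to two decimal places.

c = -0.20

c = −½·[z(H) + z(FA)] = −½·(0.329 + 0.073) = -0.201
c < 0: the examiner has a liberal response bias.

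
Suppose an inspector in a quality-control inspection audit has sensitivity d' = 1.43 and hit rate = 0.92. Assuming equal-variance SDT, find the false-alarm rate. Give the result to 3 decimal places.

false-alarm rate = 0.490

z(hit rate) = z(0.92) = 1.4051
z(FA) = z(H) − d' = 1.4051 − 1.43 = -0.0249
false-alarm rate = Φ(-0.0249) = 0.4901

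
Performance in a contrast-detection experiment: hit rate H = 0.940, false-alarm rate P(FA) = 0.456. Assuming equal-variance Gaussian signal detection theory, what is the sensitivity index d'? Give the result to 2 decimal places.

d' = 1.67

Φ⁻¹(H) = 1.5548
Φ⁻¹(FA) = -0.1105
d' = z(H) − z(FA) = 1.5548 − (-0.1105) = 1.6653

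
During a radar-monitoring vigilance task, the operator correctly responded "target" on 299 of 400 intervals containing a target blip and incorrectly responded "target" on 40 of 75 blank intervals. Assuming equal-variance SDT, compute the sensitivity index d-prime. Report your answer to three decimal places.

H = 299/400 = 0.7475
FA = 40/75 = 0.5333
z(H) = 0.6666
z(FA) = 0.0836
d' = z(H) − z(FA) = 0.6666 − 0.0836 = 0.5830

d-prime = 0.583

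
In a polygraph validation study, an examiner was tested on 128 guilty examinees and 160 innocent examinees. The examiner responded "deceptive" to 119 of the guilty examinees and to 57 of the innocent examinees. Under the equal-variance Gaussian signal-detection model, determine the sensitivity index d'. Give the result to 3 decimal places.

H = 119/128 = 0.9297
FA = 57/160 = 0.3563
Φ⁻¹(H) = Φ⁻¹(0.9297) = 1.4736
Φ⁻¹(FA) = Φ⁻¹(0.3563) = -0.3684
d' = z(H) − z(FA) = 1.4736 − (-0.3684) = 1.8420

d' = 1.842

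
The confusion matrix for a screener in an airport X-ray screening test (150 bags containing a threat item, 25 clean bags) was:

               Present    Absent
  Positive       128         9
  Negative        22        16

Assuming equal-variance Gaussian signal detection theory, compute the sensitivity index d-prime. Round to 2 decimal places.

d-prime = 1.41

H = 128/150 = 0.8533
FA = 9/25 = 0.3600
z(0.8533) = 1.0507, z(0.3600) = -0.3585
d' = z(H) − z(FA) = 1.0507 − (-0.3585) = 1.4092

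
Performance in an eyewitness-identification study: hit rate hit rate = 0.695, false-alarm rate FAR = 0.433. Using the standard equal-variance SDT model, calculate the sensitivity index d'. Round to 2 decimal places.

d' = 0.68

z(H) = z(0.695) = 0.510
z(FA) = z(0.433) = -0.169
d' = z(H) − z(FA) = 0.510 − (-0.169) = 0.679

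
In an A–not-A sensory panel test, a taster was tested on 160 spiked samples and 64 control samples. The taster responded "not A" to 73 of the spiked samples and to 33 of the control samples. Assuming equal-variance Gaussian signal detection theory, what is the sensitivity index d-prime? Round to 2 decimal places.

H = 73/160 = 0.4562
FA = 33/64 = 0.5156
z(H) = z(0.4562) = -0.1100
z(FA) = z(0.5156) = 0.0391
d' = z(H) − z(FA) = -0.1100 − 0.0391 = -0.1491

d-prime = -0.15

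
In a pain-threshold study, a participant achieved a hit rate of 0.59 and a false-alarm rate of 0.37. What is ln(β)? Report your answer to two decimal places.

Φ⁻¹(H) = 0.228
Φ⁻¹(FA) = -0.332
ln β = −½·[z(H)² − z(FA)²] = −0.5 × (0.052 − 0.110) = 0.029

ln β = 0.03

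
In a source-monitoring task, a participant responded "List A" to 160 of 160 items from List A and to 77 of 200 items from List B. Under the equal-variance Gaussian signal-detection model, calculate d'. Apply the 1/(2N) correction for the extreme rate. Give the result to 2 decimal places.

d' = 3.03

The hit rate is 160/160 = 1, so apply the 1/(2N) correction: H → 1 − 1/(2·160) = 0.99687.
z(H) = z(0.99687) = 2.734
z(FA) = z(0.38500) = -0.292
d' = 2.734 − (-0.292) = 3.026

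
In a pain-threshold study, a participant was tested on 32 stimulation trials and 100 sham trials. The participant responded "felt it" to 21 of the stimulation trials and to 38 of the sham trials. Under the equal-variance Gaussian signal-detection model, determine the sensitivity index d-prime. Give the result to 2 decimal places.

d-prime = 0.71

H = 21/32 = 0.6562
FA = 38/100 = 0.3800
z(0.6562) = 0.402, z(0.3800) = -0.305
d' = z(H) − z(FA) = 0.402 − (-0.305) = 0.707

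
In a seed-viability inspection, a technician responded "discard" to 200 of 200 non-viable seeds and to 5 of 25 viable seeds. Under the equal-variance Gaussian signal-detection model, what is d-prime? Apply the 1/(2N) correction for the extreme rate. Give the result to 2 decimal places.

The hit rate is 200/200 = 1, so apply the 1/(2N) correction: H → 1 − 1/(2·200) = 0.99750.
z(H) = z(0.99750) = 2.807
z(FA) = z(0.20000) = -0.842
d' = 2.807 − (-0.842) = 3.649

d-prime = 3.65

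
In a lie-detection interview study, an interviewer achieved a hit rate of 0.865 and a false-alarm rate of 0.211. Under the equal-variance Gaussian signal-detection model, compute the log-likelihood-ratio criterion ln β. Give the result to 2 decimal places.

ln β = -0.29

z(H) = z(0.865) = 1.103
z(FA) = z(0.211) = -0.803
ln β = −½·[z(H)² − z(FA)²] = −0.5 × (1.217 − 0.645) = -0.286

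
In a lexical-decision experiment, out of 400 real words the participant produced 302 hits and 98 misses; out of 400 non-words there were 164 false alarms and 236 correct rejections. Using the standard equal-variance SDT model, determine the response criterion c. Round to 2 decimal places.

c = -0.23

H = 302/400 = 0.7550
FA = 164/400 = 0.4100
Φ⁻¹(0.7550) = 0.690, Φ⁻¹(0.4100) = -0.228
c = −½·[z(H) + z(FA)] = −0.5 × (0.690 + (-0.228)) = -0.231
c < 0: the participant has a liberal response bias.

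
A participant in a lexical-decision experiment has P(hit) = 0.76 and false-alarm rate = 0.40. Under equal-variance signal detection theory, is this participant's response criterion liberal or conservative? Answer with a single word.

z(H) = 0.706, z(FA) = -0.253
c = −½·(z(H) + z(FA)) = -0.2265
c < 0 → liberal criterion (biased toward responding “yes”).

liberal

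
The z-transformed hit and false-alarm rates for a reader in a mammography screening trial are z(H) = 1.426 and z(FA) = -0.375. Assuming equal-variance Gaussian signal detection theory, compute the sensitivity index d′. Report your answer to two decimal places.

d' = z(H) − z(FA) = 1.426 − (-0.375) = 1.801

d′ = 1.80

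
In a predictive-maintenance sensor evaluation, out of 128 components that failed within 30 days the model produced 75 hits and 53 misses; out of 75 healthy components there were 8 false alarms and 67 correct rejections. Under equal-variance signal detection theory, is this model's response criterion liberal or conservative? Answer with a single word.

conservative

z(H) = 0.217, z(FA) = -1.244
c = −½·(z(H) + z(FA)) = 0.5135
c > 0 → conservative criterion (biased toward responding “no”).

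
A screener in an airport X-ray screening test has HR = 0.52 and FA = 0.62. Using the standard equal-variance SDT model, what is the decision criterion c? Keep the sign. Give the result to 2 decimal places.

z(0.52) = 0.0502, z(0.62) = 0.3055
c = −½·[z(H) + z(FA)] = −0.5 × (0.0502 + 0.3055) = -0.17785

c = -0.18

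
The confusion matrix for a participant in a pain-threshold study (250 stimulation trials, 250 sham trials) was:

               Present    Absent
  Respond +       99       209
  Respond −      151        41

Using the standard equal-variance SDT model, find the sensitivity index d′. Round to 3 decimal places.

d′ = -1.242

H = 99/250 = 0.3960
FA = 209/250 = 0.8360
Φ⁻¹(0.3960) = -0.2637, Φ⁻¹(0.8360) = 0.9782
d' = z(H) − z(FA) = -0.2637 − 0.9782 = -1.2419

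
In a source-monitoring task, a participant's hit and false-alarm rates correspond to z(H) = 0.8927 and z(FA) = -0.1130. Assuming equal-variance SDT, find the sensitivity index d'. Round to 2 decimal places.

d' = 1.01

d' = z(H) − z(FA) = 0.8927 − (-0.1130) = 1.0057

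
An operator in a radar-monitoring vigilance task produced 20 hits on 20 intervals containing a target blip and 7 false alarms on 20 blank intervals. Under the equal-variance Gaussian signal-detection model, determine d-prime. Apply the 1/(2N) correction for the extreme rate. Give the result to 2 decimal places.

The hit rate is 20/20 = 1, so apply the 1/(2N) correction: H → 1 − 1/(2·20) = 0.97500.
z(H) = z(0.97500) = 1.960
z(FA) = z(0.35000) = -0.385
d' = 1.960 − (-0.385) = 2.345

d-prime = 2.35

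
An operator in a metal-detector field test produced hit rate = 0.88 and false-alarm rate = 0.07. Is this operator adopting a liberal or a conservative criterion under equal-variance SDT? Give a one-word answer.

conservative

z(H) = 1.175, z(FA) = -1.476
c = −½·(z(H) + z(FA)) = 0.1505
c > 0 → conservative criterion (biased toward responding “no”).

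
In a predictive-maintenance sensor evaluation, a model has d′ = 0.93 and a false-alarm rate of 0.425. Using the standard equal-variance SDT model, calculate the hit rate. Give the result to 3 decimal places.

z(false-alarm rate) = z(0.425) = -0.1891
z(H) = z(FA) + d' = -0.1891 + 0.93 = 0.7409
hit rate = Φ(0.7409) = 0.7706

hit rate = 0.771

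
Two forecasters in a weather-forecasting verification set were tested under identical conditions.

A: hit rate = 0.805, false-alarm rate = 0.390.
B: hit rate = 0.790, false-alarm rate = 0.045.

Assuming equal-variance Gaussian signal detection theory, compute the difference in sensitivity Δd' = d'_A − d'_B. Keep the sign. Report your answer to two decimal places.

A: z(0.805) = 0.860, z(0.390) = -0.279, d' = 1.139
B: z(0.790) = 0.806, z(0.045) = -1.695, d' = 2.501
Δd' = d'_A − d'_B = 1.139 − 2.501 = -1.362
B has the higher sensitivity.

Δd' = -1.36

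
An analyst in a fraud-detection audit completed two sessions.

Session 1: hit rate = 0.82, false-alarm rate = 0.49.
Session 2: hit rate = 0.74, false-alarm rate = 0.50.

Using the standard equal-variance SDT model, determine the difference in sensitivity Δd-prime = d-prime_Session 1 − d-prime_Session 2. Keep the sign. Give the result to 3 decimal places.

Session 1: z(0.82) = 0.9154, z(0.49) = -0.0251, d' = 0.9405
Session 2: z(0.74) = 0.6433, z(0.50) = 0.0000, d' = 0.6433
Δd' = d'_Session 1 − d'_Session 2 = 0.9405 − 0.6433 = 0.2972
Session 1 has the higher sensitivity.

Δd-prime = 0.297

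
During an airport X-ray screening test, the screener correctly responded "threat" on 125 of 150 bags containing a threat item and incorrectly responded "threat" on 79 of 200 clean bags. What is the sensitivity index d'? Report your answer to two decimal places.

H = 125/150 = 0.8333
FA = 79/200 = 0.3950
z(H) = 0.967
z(FA) = -0.266
d' = z(H) − z(FA) = 0.967 − (-0.266) = 1.233

d' = 1.23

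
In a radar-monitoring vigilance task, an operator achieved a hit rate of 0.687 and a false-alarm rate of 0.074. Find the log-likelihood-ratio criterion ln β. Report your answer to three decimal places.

ln β = 0.928

Φ⁻¹(H) = Φ⁻¹(0.687) = 0.4874
Φ⁻¹(FA) = Φ⁻¹(0.074) = -1.4466
ln β = −½·[z(H)² − z(FA)²] = −0.5 × (0.2376 − 2.0927) = 0.92755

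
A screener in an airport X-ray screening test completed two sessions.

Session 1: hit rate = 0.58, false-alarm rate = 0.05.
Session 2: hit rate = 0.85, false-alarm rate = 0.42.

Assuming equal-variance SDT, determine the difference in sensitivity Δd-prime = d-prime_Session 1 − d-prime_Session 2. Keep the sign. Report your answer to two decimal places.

Δd-prime = 0.61

Session 1: z(0.58) = 0.202, z(0.05) = -1.645, d' = 1.847
Session 2: z(0.85) = 1.036, z(0.42) = -0.202, d' = 1.238
Δd' = d'_Session 1 − d'_Session 2 = 1.847 − 1.238 = 0.609
Session 1 has the higher sensitivity.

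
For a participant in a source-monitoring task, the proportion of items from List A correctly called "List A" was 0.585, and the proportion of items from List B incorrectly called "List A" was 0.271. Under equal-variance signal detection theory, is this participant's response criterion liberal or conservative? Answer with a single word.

z(H) = 0.215, z(FA) = -0.610
c = −½·(z(H) + z(FA)) = 0.1975
c > 0 → conservative criterion (biased toward responding “no”).

conservative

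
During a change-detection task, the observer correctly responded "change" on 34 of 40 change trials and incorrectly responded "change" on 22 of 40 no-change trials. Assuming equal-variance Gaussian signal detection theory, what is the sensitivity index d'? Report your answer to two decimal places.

d' = 0.91

H = 34/40 = 0.8500
FA = 22/40 = 0.5500
z(H) = z(0.8500) = 1.036
z(FA) = z(0.5500) = 0.126
d' = z(H) − z(FA) = 1.036 − 0.126 = 0.910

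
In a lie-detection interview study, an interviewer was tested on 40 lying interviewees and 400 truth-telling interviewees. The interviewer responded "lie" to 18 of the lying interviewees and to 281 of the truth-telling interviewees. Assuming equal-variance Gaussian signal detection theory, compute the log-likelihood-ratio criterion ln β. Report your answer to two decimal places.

ln β = 0.13

H = 18/40 = 0.4500
FA = 281/400 = 0.7025
z(H) = -0.126
z(FA) = 0.532
ln β = −½·[z(H)² − z(FA)²] = −0.5 × (0.016 − 0.283) = 0.1335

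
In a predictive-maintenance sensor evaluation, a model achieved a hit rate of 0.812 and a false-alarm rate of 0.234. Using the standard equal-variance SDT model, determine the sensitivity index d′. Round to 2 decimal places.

z(H) = 0.885
z(FA) = -0.726
d' = z(H) − z(FA) = 0.885 − (-0.726) = 1.611

d′ = 1.61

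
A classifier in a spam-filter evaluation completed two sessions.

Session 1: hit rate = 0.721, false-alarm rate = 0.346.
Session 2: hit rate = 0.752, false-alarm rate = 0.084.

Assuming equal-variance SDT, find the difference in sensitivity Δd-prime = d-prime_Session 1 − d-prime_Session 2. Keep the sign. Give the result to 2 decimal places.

Session 1: z(0.721) = 0.586, z(0.346) = -0.396, d' = 0.982
Session 2: z(0.752) = 0.681, z(0.084) = -1.379, d' = 2.060
Δd' = d'_Session 1 − d'_Session 2 = 0.982 − 2.060 = -1.078
Session 2 has the higher sensitivity.

Δd-prime = -1.08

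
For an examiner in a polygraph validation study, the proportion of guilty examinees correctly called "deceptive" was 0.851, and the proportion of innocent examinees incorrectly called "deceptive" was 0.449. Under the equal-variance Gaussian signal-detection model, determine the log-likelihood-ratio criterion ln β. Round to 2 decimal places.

z(H) = z(0.851) = 1.041
z(FA) = z(0.449) = -0.128
ln β = −½·[z(H)² − z(FA)²] = −0.5 × (1.084 − 0.016) = -0.534

ln β = -0.53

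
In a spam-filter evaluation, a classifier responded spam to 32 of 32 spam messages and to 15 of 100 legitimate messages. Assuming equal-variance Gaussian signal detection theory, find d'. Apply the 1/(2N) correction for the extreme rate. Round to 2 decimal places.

d' = 3.19

The hit rate is 32/32 = 1, so apply the 1/(2N) correction: H → 1 − 1/(2·32) = 0.98438.
z(H) = z(0.98438) = 2.154
z(FA) = z(0.15000) = -1.036
d' = 2.154 − (-1.036) = 3.190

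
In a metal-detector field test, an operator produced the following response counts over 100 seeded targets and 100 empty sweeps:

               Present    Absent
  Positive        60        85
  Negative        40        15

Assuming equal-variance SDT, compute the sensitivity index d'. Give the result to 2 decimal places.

d' = -0.78

H = 60/100 = 0.6000
FA = 85/100 = 0.8500
z(H) = 0.2533
z(FA) = 1.0364
d' = z(H) − z(FA) = 0.2533 − 1.0364 = -0.7831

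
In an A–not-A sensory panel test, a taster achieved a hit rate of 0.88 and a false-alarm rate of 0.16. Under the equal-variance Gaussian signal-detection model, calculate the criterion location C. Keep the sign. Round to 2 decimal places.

Φ⁻¹(0.88) = 1.175, Φ⁻¹(0.16) = -0.994
c = −½·[z(H) + z(FA)] = −0.5 × (1.175 + (-0.994)) = -0.0905

C = -0.09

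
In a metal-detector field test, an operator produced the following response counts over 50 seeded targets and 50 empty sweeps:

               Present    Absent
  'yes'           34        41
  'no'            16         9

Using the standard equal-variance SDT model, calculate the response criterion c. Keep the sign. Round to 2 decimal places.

c = -0.69

H = 34/50 = 0.6800
FA = 41/50 = 0.8200
Φ⁻¹(0.6800) = 0.468, Φ⁻¹(0.8200) = 0.915
c = −½·[z(H) + z(FA)] = −0.5 × (0.468 + 0.915) = -0.6915
c < 0: the operator has a liberal response bias.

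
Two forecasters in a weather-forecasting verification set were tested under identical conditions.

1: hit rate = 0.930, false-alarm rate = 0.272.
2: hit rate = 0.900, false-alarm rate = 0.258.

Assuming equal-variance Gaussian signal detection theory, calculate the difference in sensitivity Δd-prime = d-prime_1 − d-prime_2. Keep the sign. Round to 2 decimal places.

1: z(0.930) = 1.476, z(0.272) = -0.607, d' = 2.083
2: z(0.900) = 1.282, z(0.258) = -0.650, d' = 1.932
Δd' = d'_1 − d'_2 = 2.083 − 1.932 = 0.151
1 has the higher sensitivity.

Δd-prime = 0.15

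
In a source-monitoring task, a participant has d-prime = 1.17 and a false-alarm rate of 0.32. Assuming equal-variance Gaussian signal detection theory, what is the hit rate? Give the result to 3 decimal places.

hit rate = 0.759

z(false-alarm rate) = z(0.32) = -0.4677
z(H) = z(FA) + d' = -0.4677 + 1.17 = 0.7023
hit rate = Φ(0.7023) = 0.7588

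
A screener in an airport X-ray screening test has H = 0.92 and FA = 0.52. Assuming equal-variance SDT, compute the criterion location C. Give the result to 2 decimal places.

C = -0.73

Φ⁻¹(0.92) = 1.405, Φ⁻¹(0.52) = 0.050
c = −½·[z(H) + z(FA)] = −0.5 × (1.405 + 0.050) = -0.7275
c < 0: the screener has a liberal response bias.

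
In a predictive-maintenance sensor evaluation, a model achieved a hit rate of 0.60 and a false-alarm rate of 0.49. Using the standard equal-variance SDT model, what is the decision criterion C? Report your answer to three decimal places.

C = -0.114

z(H) = 0.2533
z(FA) = -0.0251
c = −½·[z(H) + z(FA)] = −0.5 × (0.2533 + (-0.0251)) = -0.1141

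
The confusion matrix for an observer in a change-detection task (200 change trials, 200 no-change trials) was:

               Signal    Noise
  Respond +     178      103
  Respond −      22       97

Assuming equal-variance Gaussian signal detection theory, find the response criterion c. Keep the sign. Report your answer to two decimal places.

c = -0.63

H = 178/200 = 0.8900
FA = 103/200 = 0.5150
Φ⁻¹(H) = Φ⁻¹(0.8900) = 1.2265
Φ⁻¹(FA) = Φ⁻¹(0.5150) = 0.0376
c = −½·[z(H) + z(FA)] = −0.5 × (1.2265 + 0.0376) = -0.63205
c < 0: the observer has a liberal response bias.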